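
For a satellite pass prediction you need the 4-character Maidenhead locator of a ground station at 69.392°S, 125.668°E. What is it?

PC20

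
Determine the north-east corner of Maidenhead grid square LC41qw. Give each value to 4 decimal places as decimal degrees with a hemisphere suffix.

Field L=11, C=2: +11·20° lon, +2·10° lat → SW at lon 40°, lat -70°.
Square 4, 1: +4·2° lon, +1·1° lat → SW at lon 48°, lat -69°.
Subsquare q=16, w=22: +16·0.0833333° lon, +22·0.0416667° lat → SW at lon 49.3333°, lat -68.0833°.
Cell spans 0.0833333° lon × 0.0416667° lat. NE corner is SW corner plus one full cell.
latitude 68.0417° S, longitude 49.4167° E.

68.0417° S, 49.4167° E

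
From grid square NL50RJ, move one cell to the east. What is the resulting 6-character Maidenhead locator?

NL50sj

Longitude subsquare r = 17; +1 → 18 = s.
The latitude characters are unchanged.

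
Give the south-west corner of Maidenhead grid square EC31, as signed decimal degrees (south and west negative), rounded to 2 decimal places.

Field E=4, C=2: +4·20° lon, +2·10° lat → SW at lon -100°, lat -70°.
Square 3, 1: +3·2° lon, +1·1° lat → SW at lon -94°, lat -69°.
latitude -69.00, longitude -94.00.

-69.00, -94.00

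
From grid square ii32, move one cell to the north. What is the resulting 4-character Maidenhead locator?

II33

Latitude square 2; +1 → 3.
The longitude characters are unchanged.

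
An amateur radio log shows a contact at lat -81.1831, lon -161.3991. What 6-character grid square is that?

AA98ht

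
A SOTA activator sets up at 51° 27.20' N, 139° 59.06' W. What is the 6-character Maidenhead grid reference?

CO01ak

Add 180° to longitude and 90° to latitude: 40.0157, 141.4533.
Field: 40.0157/20 → 2 → C, 141.4533/10 → 14 → O; chars CO.
Square: 0.0157/2 → 0, 1.4533/1 → 1; chars 01.
Subsquare: 0.0157/0.0833333 → 0 → a, 0.4533/0.0416667 → 10 → k; chars ak.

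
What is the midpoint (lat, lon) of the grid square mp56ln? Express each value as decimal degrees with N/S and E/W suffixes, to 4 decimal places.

66.5625° N, 70.9583° E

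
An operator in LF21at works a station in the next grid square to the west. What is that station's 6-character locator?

Longitude subsquare a = 0; −1 → -1, wraps to 23 = x, carry into square.
Longitude square 2; −1 → 1.
The latitude characters are unchanged.

LF11xt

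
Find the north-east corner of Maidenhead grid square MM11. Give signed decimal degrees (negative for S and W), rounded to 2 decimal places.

Field M=12, M=12: +12·20° lon, +12·10° lat → SW at lon 60°, lat 30°.
Square 1, 1: +1·2° lon, +1·1° lat → SW at lon 62°, lat 31°.
Cell spans 2° lon × 1° lat. NE corner is SW corner plus one full cell.
latitude 32.00, longitude 64.00.

32.00, 64.00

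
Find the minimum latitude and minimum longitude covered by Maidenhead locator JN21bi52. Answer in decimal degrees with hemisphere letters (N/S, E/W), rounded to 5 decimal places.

41.34167° N, 4.12500° E

Field J=9, N=13: +9·20° lon, +13·10° lat → SW at lon 0°, lat 40°.
Square 2, 1: +2·2° lon, +1·1° lat → SW at lon 4°, lat 41°.
Subsquare b=1, i=8: +1·0.0833333° lon, +8·0.0416667° lat → SW at lon 4.08333°, lat 41.3333°.
Extended square 5, 2: +5·0.00833333° lon, +2·0.00416667° lat → SW at lon 4.125°, lat 41.3417°.
latitude 41.34167° N, longitude 4.12500° E.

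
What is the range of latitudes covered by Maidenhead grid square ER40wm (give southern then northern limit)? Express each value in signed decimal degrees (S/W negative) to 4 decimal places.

Field E=4, R=17: +4·20° lon, +17·10° lat → SW at lon -100°, lat 80°.
Square 4, 0: +4·2° lon, +0·1° lat → SW at lon -92°, lat 80°.
Subsquare w=22, m=12: +22·0.0833333° lon, +12·0.0416667° lat → SW at lon -90.1667°, lat 80.5°.
Cell spans 0.0833333° lon × 0.0416667° lat.
south 80.5000, north 80.5417.

80.5000, 80.5417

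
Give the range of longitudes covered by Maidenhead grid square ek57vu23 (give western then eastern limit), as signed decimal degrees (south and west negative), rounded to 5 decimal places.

-88.23333, -88.22500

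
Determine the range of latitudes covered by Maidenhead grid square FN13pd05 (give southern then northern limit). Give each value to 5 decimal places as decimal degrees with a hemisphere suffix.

Field F=5, N=13: +5·20° lon, +13·10° lat → SW at lon -80°, lat 40°.
Square 1, 3: +1·2° lon, +3·1° lat → SW at lon -78°, lat 43°.
Subsquare p=15, d=3: +15·0.0833333° lon, +3·0.0416667° lat → SW at lon -76.75°, lat 43.125°.
Extended square 0, 5: +0·0.00833333° lon, +5·0.00416667° lat → SW at lon -76.75°, lat 43.1458°.
Cell spans 0.00833333° lon × 0.00416667° lat.
south 43.14583° N, north 43.15000° N.

43.14583° N, 43.15000° N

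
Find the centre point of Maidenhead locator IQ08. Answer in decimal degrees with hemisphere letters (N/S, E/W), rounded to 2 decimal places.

Field I=8, Q=16: +8·20° lon, +16·10° lat → SW at lon -20°, lat 70°.
Square 0, 8: +0·2° lon, +8·1° lat → SW at lon -20°, lat 78°.
Cell spans 2° lon × 1° lat. Centre is SW corner plus half of each.
latitude 78.50° N, longitude 19.00° W.

78.50° N, 19.00° W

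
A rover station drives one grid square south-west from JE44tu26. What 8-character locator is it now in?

Longitude extended square 2; −1 → 1.
Latitude extended square 6; −1 → 5.

JE44tu15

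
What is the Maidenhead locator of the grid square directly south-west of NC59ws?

Longitude subsquare w = 22; −1 → 21 = v.
Latitude subsquare s = 18; −1 → 17 = r.

NC59vr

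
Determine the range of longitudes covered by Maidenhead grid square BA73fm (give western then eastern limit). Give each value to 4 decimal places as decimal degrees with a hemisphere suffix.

Field B=1, A=0: +1·20° lon, +0·10° lat → SW at lon -160°, lat -90°.
Square 7, 3: +7·2° lon, +3·1° lat → SW at lon -146°, lat -87°.
Subsquare f=5, m=12: +5·0.0833333° lon, +12·0.0416667° lat → SW at lon -145.583°, lat -86.5°.
Cell spans 0.0833333° lon × 0.0416667° lat.
west 145.5833° W, east 145.5000° W.

145.5833° W, 145.5000° W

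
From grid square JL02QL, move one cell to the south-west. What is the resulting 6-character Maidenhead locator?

Longitude subsquare q = 16; −1 → 15 = p.
Latitude subsquare l = 11; −1 → 10 = k.

JL02pk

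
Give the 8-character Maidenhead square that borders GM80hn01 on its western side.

Longitude extended square 0; −1 → -1, wraps to 9, carry into subsquare.
Longitude subsquare h = 7; −1 → 6 = g.
The latitude characters are unchanged.

GM80gn91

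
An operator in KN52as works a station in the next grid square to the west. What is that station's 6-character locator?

KN42xs

Longitude subsquare a = 0; −1 → -1, wraps to 23 = x, carry into square.
Longitude square 5; −1 → 4.
The latitude characters are unchanged.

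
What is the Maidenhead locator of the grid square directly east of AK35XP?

Longitude subsquare x = 23; +1 → 24, wraps to 0 = a, carry into square.
Longitude square 3; +1 → 4.
The latitude characters are unchanged.

AK45ap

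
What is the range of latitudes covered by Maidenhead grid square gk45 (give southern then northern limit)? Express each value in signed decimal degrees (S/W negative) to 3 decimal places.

15.000, 16.000

Field G=6, K=10: +6·20° lon, +10·10° lat → SW at lon -60°, lat 10°.
Square 4, 5: +4·2° lon, +5·1° lat → SW at lon -52°, lat 15°.
Cell spans 2° lon × 1° lat.
south 15.000, north 16.000.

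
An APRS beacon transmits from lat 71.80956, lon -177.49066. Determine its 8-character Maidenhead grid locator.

AQ11gt14

Add 180° to longitude and 90° to latitude: 2.50934, 161.80956.
Field: 2.50934/20 → 0 → A, 161.80956/10 → 16 → Q; chars AQ.
Square: 2.50934/2 → 1, 1.80956/1 → 1; chars 11.
Subsquare: 0.50934/0.0833333 → 6 → g, 0.80956/0.0416667 → 19 → t; chars gt.
Extended square: 0.00934/0.00833333 → 1, 0.01789/0.00416667 → 4; chars 14.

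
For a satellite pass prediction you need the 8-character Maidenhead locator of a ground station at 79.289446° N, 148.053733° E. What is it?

QQ49ag69

Add 180° to longitude and 90° to latitude: 328.05373, 169.28945.
Field: lon ⌊328.05373/20⌋ = 16 → Q; lat ⌊169.28945/10⌋ = 16 → Q.
Square: lon ⌊8.05373/2⌋ = 4; lat ⌊9.28945/1⌋ = 9.
Subsquare: lon ⌊0.05373/0.0833333⌋ = 0 → a; lat ⌊0.28945/0.0416667⌋ = 6 → g.
Extended square: lon ⌊0.05373/0.00833333⌋ = 6; lat ⌊0.03945/0.00416667⌋ = 9.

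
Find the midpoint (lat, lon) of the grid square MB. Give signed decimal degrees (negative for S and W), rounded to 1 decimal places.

Field M=12, B=1: +12·20° lon, +1·10° lat → SW at lon 60°, lat -80°.
Cell spans 20° lon × 10° lat. Centre is SW corner plus half of each.
latitude -75.0, longitude 70.0.

-75.0, 70.0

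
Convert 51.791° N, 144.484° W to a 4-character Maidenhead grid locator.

Offset from 180°W / 90°S: lon 35.52°, lat 141.79°.
Field: lon ⌊35.52/20⌋ = 1 → B; lat ⌊141.79/10⌋ = 14 → O.
Square: lon ⌊15.52/2⌋ = 7; lat ⌊1.79/1⌋ = 1.

BO71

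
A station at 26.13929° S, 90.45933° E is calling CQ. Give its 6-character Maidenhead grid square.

NG53fu

Shift to the Maidenhead origin (180°W, 90°S): lon 270.4593, lat 63.8607.
Field: 270.4593/20 → 13 → N, 63.8607/10 → 6 → G; chars NG.
Square: 10.4593/2 → 5, 3.8607/1 → 3; chars 53.
Subsquare: 0.4593/0.0833333 → 5 → f, 0.8607/0.0416667 → 20 → u; chars fu.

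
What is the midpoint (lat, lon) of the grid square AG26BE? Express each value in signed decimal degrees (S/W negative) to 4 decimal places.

Field A=0, G=6: +0·20° lon, +6·10° lat → SW at lon -180°, lat -30°.
Square 2, 6: +2·2° lon, +6·1° lat → SW at lon -176°, lat -24°.
Subsquare b=1, e=4: +1·0.0833333° lon, +4·0.0416667° lat → SW at lon -175.917°, lat -23.8333°.
Cell spans 0.0833333° lon × 0.0416667° lat. Centre is SW corner plus half of each.
latitude -23.8125, longitude -175.8750.

-23.8125, -175.8750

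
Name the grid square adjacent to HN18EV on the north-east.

HN18fw

Longitude subsquare e = 4; +1 → 5 = f.
Latitude subsquare v = 21; +1 → 22 = w.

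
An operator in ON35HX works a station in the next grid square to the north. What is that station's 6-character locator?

ON36ha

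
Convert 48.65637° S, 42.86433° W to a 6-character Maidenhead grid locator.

GE81ni

Shift to the Maidenhead origin (180°W, 90°S): lon 137.1357, lat 41.3436.
Field: 137.1357/20 → 6 → G, 41.3436/10 → 4 → E; chars GE.
Square: 17.1357/2 → 8, 1.3436/1 → 1; chars 81.
Subsquare: 1.1357/0.0833333 → 13 → n, 0.3436/0.0416667 → 8 → i; chars ni.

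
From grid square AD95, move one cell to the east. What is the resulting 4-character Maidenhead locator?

Longitude square 9; +1 → 10, wraps to 0, carry into field.
Longitude field A = 0; +1 → 1 = B.
The latitude characters are unchanged.

BD05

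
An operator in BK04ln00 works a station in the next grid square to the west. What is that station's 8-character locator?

BK04kn90

Longitude extended square 0; −1 → -1, wraps to 9, carry into subsquare.
Longitude subsquare l = 11; −1 → 10 = k.
The latitude characters are unchanged.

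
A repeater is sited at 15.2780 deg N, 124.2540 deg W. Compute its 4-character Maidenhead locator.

Add 180° to longitude and 90° to latitude: 55.75, 105.28.
Field (20°×10°, letters A–R): 55.75/20 → 2 → C, 105.28/10 → 10 → K; chars CK.
Square (2°×1°, digits 0–9): 15.75/2 → 7, 5.28/1 → 5; chars 75.

CK75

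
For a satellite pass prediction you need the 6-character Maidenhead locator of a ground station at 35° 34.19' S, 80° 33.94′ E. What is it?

NF04gk

Shift to the Maidenhead origin (180°W, 90°S): lon 260.5657, lat 54.4302.
Field (20°×10°, letters A–R): lon ⌊260.5657/20⌋ = 13 → N; lat ⌊54.4302/10⌋ = 5 → F.
Square (2°×1°, digits 0–9): lon ⌊0.5657/2⌋ = 0; lat ⌊4.4302/1⌋ = 4.
Subsquare (5′×2.5′, letters a–x): lon ⌊0.5657/0.0833333⌋ = 6 → g; lat ⌊0.4302/0.0416667⌋ = 10 → k.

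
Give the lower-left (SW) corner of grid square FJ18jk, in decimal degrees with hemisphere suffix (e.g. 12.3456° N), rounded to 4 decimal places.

8.4167° N, 77.2500° W

Field F=5, J=9: +5·20° lon, +9·10° lat → SW at lon -80°, lat 0°.
Square 1, 8: +1·2° lon, +8·1° lat → SW at lon -78°, lat 8°.
Subsquare j=9, k=10: +9·0.0833333° lon, +10·0.0416667° lat → SW at lon -77.25°, lat 8.41667°.
latitude 8.4167° N, longitude 77.2500° W.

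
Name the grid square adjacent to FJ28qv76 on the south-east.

Longitude extended square 7; +1 → 8.
Latitude extended square 6; −1 → 5.

FJ28qv85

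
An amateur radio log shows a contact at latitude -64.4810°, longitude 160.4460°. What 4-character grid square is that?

Add 180° to longitude and 90° to latitude: 340.45, 25.52.
Field: lon ⌊340.45/20⌋ = 17 → R; lat ⌊25.52/10⌋ = 2 → C.
Square: lon ⌊0.45/2⌋ = 0; lat ⌊5.52/1⌋ = 5.

RC05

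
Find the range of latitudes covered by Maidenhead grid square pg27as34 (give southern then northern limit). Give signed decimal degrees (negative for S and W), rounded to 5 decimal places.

-22.23333, -22.22917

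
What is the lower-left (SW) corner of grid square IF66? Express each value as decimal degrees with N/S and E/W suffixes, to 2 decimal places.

34.00° S, 8.00° W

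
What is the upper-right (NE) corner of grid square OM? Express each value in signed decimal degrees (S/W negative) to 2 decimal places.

40.00, 120.00

Field O=14, M=12: +14·20° lon, +12·10° lat → SW at lon 100°, lat 30°.
Cell spans 20° lon × 10° lat. NE corner is SW corner plus one full cell.
latitude 40.00, longitude 120.00.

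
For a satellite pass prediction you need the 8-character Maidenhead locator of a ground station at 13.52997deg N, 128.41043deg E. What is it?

PK43em97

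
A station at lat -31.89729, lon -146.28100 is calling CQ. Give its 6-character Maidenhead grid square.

Offset from 180°W / 90°S: lon 33.7190°, lat 58.1027°.
Field (20°×10°, letters A–R): lon ⌊33.7190/20⌋ = 1 → B; lat ⌊58.1027/10⌋ = 5 → F.
Square (2°×1°, digits 0–9): lon ⌊13.7190/2⌋ = 6; lat ⌊8.1027/1⌋ = 8.
Subsquare (5′×2.5′, letters a–x): lon ⌊1.7190/0.0833333⌋ = 20 → u; lat ⌊0.1027/0.0416667⌋ = 2 → c.

BF68uc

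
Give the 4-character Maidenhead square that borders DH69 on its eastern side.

DH79

Longitude square 6; +1 → 7.
The latitude characters are unchanged.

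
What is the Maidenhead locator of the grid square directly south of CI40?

CH49

Latitude square 0; −1 → -1, wraps to 9, carry into field.
Latitude field I = 8; −1 → 7 = H.
The longitude characters are unchanged.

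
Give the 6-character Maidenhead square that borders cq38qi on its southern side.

CQ38qh

Latitude subsquare i = 8; −1 → 7 = h.
The longitude characters are unchanged.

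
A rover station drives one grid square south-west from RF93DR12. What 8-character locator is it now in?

RF93dr01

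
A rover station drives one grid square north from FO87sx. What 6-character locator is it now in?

Latitude subsquare x = 23; +1 → 24, wraps to 0 = a, carry into square.
Latitude square 7; +1 → 8.
The longitude characters are unchanged.

FO88sa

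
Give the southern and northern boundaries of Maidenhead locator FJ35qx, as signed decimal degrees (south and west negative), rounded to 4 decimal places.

5.9583, 6.0000

Field F=5, J=9: +5·20° lon, +9·10° lat → SW at lon -80°, lat 0°.
Square 3, 5: +3·2° lon, +5·1° lat → SW at lon -74°, lat 5°.
Subsquare q=16, x=23: +16·0.0833333° lon, +23·0.0416667° lat → SW at lon -72.6667°, lat 5.95833°.
Cell spans 0.0833333° lon × 0.0416667° lat.
south 5.9583, north 6.0000.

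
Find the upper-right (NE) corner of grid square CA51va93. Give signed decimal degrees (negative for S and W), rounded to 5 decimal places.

Field C=2, A=0: +2·20° lon, +0·10° lat → SW at lon -140°, lat -90°.
Square 5, 1: +5·2° lon, +1·1° lat → SW at lon -130°, lat -89°.
Subsquare v=21, a=0: +21·0.0833333° lon, +0·0.0416667° lat → SW at lon -128.25°, lat -89°.
Extended square 9, 3: +9·0.00833333° lon, +3·0.00416667° lat → SW at lon -128.175°, lat -88.9875°.
Cell spans 0.00833333° lon × 0.00416667° lat. NE corner is SW corner plus one full cell.
latitude -88.98333, longitude -128.16667.

-88.98333, -128.16667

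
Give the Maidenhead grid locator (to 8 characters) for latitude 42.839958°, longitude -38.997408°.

HN02mu01

Offset from 180°W / 90°S: lon 141.00259°, lat 132.83996°.
Field: lon ⌊141.00259/20⌋ = 7 → H; lat ⌊132.83996/10⌋ = 13 → N.
Square: lon ⌊1.00259/2⌋ = 0; lat ⌊2.83996/1⌋ = 2.
Subsquare: lon ⌊1.00259/0.0833333⌋ = 12 → m; lat ⌊0.83996/0.0416667⌋ = 20 → u.
Extended square: lon ⌊0.00259/0.00833333⌋ = 0; lat ⌊0.00662/0.00416667⌋ = 1.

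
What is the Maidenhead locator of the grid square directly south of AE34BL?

Latitude subsquare l = 11; −1 → 10 = k.
The longitude characters are unchanged.

AE34bk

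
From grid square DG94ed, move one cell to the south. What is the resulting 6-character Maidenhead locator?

DG94ec

Latitude subsquare d = 3; −1 → 2 = c.
The longitude characters are unchanged.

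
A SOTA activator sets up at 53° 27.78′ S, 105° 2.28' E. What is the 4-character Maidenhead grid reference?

Offset from 180°W / 90°S: lon 285.04°, lat 36.54°.
Field (20°×10°, letters A–R): 285.04/20 → 14 → O, 36.54/10 → 3 → D; chars OD.
Square (2°×1°, digits 0–9): 5.04/2 → 2, 6.54/1 → 6; chars 26.

OD26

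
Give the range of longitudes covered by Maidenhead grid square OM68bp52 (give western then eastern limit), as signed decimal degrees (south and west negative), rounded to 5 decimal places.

112.12500, 112.13333

Field O=14, M=12: +14·20° lon, +12·10° lat → SW at lon 100°, lat 30°.
Square 6, 8: +6·2° lon, +8·1° lat → SW at lon 112°, lat 38°.
Subsquare b=1, p=15: +1·0.0833333° lon, +15·0.0416667° lat → SW at lon 112.083°, lat 38.625°.
Extended square 5, 2: +5·0.00833333° lon, +2·0.00416667° lat → SW at lon 112.125°, lat 38.6333°.
Cell spans 0.00833333° lon × 0.00416667° lat.
west 112.12500, east 112.13333.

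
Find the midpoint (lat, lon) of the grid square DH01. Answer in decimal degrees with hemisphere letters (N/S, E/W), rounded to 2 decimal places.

18.50° S, 119.00° W

Field D=3, H=7: +3·20° lon, +7·10° lat → SW at lon -120°, lat -20°.
Square 0, 1: +0·2° lon, +1·1° lat → SW at lon -120°, lat -19°.
Cell spans 2° lon × 1° lat. Centre is SW corner plus half of each.
latitude 18.50° S, longitude 119.00° W.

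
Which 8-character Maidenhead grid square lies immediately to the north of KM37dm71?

KM37dm72

Latitude extended square 1; +1 → 2.
The longitude characters are unchanged.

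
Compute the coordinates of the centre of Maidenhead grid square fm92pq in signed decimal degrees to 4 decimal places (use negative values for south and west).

Field F=5, M=12: +5·20° lon, +12·10° lat → SW at lon -80°, lat 30°.
Square 9, 2: +9·2° lon, +2·1° lat → SW at lon -62°, lat 32°.
Subsquare p=15, q=16: +15·0.0833333° lon, +16·0.0416667° lat → SW at lon -60.75°, lat 32.6667°.
Cell spans 0.0833333° lon × 0.0416667° lat. Centre is SW corner plus half of each.
latitude 32.6875, longitude -60.7083.

32.6875, -60.7083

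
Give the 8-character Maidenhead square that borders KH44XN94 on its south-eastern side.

Longitude extended square 9; +1 → 10, wraps to 0, carry into subsquare.
Longitude subsquare x = 23; +1 → 24, wraps to 0 = a, carry into square.
Longitude square 4; +1 → 5.
Latitude extended square 4; −1 → 3.

KH54an03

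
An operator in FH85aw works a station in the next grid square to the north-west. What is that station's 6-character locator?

FH75xx

Longitude subsquare a = 0; −1 → -1, wraps to 23 = x, carry into square.
Longitude square 8; −1 → 7.
Latitude subsquare w = 22; +1 → 23 = x.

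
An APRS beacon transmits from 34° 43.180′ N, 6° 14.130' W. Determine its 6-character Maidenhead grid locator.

Offset from 180°W / 90°S: lon 173.7645°, lat 124.7197°.
Field (20°×10°, letters A–R): lon ⌊173.7645/20⌋ = 8 → I; lat ⌊124.7197/10⌋ = 12 → M.
Square (2°×1°, digits 0–9): lon ⌊13.7645/2⌋ = 6; lat ⌊4.7197/1⌋ = 4.
Subsquare (5′×2.5′, letters a–x): lon ⌊1.7645/0.0833333⌋ = 21 → v; lat ⌊0.7197/0.0416667⌋ = 17 → r.

IM64vr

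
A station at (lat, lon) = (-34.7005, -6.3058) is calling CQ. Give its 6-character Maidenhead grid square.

IF65uh

Offset from 180°W / 90°S: lon 173.6942°, lat 55.2995°.
Field (20°×10°, letters A–R): 173.6942/20 → 8 → I, 55.2995/10 → 5 → F; chars IF.
Square (2°×1°, digits 0–9): 13.6942/2 → 6, 5.2995/1 → 5; chars 65.
Subsquare (5′×2.5′, letters a–x): 1.6942/0.0833333 → 20 → u, 0.2995/0.0416667 → 7 → h; chars uh.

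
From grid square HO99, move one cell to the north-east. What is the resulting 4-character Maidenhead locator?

IP00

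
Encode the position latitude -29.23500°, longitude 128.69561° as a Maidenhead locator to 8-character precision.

Shift to the Maidenhead origin (180°W, 90°S): lon 308.69561, lat 60.76500.
Field: 308.69561/20 → 15 → P, 60.76500/10 → 6 → G; chars PG.
Square: 8.69561/2 → 4, 0.76500/1 → 0; chars 40.
Subsquare: 0.69561/0.0833333 → 8 → i, 0.76500/0.0416667 → 18 → s; chars is.
Extended square: 0.02894/0.00833333 → 3, 0.01500/0.00416667 → 3; chars 33.

PG40is33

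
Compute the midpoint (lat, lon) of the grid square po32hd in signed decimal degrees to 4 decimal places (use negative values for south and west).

52.1458, 126.6250

Field P=15, O=14: +15·20° lon, +14·10° lat → SW at lon 120°, lat 50°.
Square 3, 2: +3·2° lon, +2·1° lat → SW at lon 126°, lat 52°.
Subsquare h=7, d=3: +7·0.0833333° lon, +3·0.0416667° lat → SW at lon 126.583°, lat 52.125°.
Cell spans 0.0833333° lon × 0.0416667° lat. Centre is SW corner plus half of each.
latitude 52.1458, longitude 126.6250.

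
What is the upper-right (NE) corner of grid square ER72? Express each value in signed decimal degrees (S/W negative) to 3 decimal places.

83.000, -84.000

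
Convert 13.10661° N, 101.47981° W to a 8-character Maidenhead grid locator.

Shift to the Maidenhead origin (180°W, 90°S): lon 78.52019, lat 103.10661.
Field: lon ⌊78.52019/20⌋ = 3 → D; lat ⌊103.10661/10⌋ = 10 → K.
Square: lon ⌊18.52019/2⌋ = 9; lat ⌊3.10661/1⌋ = 3.
Subsquare: lon ⌊0.52019/0.0833333⌋ = 6 → g; lat ⌊0.10661/0.0416667⌋ = 2 → c.
Extended square: lon ⌊0.02019/0.00833333⌋ = 2; lat ⌊0.02328/0.00416667⌋ = 5.

DK93gc25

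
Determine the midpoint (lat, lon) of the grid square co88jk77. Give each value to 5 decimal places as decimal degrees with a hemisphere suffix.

Field C=2, O=14: +2·20° lon, +14·10° lat → SW at lon -140°, lat 50°.
Square 8, 8: +8·2° lon, +8·1° lat → SW at lon -124°, lat 58°.
Subsquare j=9, k=10: +9·0.0833333° lon, +10·0.0416667° lat → SW at lon -123.25°, lat 58.4167°.
Extended square 7, 7: +7·0.00833333° lon, +7·0.00416667° lat → SW at lon -123.192°, lat 58.4458°.
Cell spans 0.00833333° lon × 0.00416667° lat. Centre is SW corner plus half of each.
latitude 58.44792° N, longitude 123.18750° W.

58.44792° N, 123.18750° W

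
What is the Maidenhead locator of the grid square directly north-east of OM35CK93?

OM35dk04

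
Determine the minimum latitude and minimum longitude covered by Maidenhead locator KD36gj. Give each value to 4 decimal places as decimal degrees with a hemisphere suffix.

53.6250° S, 26.5000° E

Field K=10, D=3: +10·20° lon, +3·10° lat → SW at lon 20°, lat -60°.
Square 3, 6: +3·2° lon, +6·1° lat → SW at lon 26°, lat -54°.
Subsquare g=6, j=9: +6·0.0833333° lon, +9·0.0416667° lat → SW at lon 26.5°, lat -53.625°.
latitude 53.6250° S, longitude 26.5000° E.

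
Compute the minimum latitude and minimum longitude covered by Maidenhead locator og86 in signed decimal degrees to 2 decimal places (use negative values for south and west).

-24.00, 116.00

Field O=14, G=6: +14·20° lon, +6·10° lat → SW at lon 100°, lat -30°.
Square 8, 6: +8·2° lon, +6·1° lat → SW at lon 116°, lat -24°.
latitude -24.00, longitude 116.00.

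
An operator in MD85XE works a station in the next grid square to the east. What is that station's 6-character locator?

MD95ae

Longitude subsquare x = 23; +1 → 24, wraps to 0 = a, carry into square.
Longitude square 8; +1 → 9.
The latitude characters are unchanged.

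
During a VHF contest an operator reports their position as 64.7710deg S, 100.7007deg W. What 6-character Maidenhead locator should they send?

DC95pf

Add 180° to longitude and 90° to latitude: 79.2993, 25.2290.
Field: lon ⌊79.2993/20⌋ = 3 → D; lat ⌊25.2290/10⌋ = 2 → C.
Square: lon ⌊19.2993/2⌋ = 9; lat ⌊5.2290/1⌋ = 5.
Subsquare: lon ⌊1.2993/0.0833333⌋ = 15 → p; lat ⌊0.2290/0.0416667⌋ = 5 → f.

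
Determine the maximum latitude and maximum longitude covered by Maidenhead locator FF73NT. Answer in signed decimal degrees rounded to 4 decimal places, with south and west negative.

-36.1667, -64.8333

Field F=5, F=5: +5·20° lon, +5·10° lat → SW at lon -80°, lat -40°.
Square 7, 3: +7·2° lon, +3·1° lat → SW at lon -66°, lat -37°.
Subsquare n=13, t=19: +13·0.0833333° lon, +19·0.0416667° lat → SW at lon -64.9167°, lat -36.2083°.
Cell spans 0.0833333° lon × 0.0416667° lat. NE corner is SW corner plus one full cell.
latitude -36.1667, longitude -64.8333.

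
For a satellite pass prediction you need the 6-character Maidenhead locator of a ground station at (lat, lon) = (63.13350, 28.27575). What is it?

KP43dd

Shift to the Maidenhead origin (180°W, 90°S): lon 208.2757, lat 153.1335.
Field: lon ⌊208.2757/20⌋ = 10 → K; lat ⌊153.1335/10⌋ = 15 → P.
Square: lon ⌊8.2757/2⌋ = 4; lat ⌊3.1335/1⌋ = 3.
Subsquare: lon ⌊0.2757/0.0833333⌋ = 3 → d; lat ⌊0.1335/0.0416667⌋ = 3 → d.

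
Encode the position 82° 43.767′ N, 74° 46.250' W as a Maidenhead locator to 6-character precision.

FR22or

Offset from 180°W / 90°S: lon 105.2292°, lat 172.7294°.
Field (20°×10°, letters A–R): 105.2292/20 → 5 → F, 172.7294/10 → 17 → R; chars FR.
Square (2°×1°, digits 0–9): 5.2292/2 → 2, 2.7294/1 → 2; chars 22.
Subsquare (5′×2.5′, letters a–x): 1.2292/0.0833333 → 14 → o, 0.7294/0.0416667 → 17 → r; chars or.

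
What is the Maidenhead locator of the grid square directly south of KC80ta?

Latitude subsquare a = 0; −1 → -1, wraps to 23 = x, carry into square.
Latitude square 0; −1 → -1, wraps to 9, carry into field.
Latitude field C = 2; −1 → 1 = B.
The longitude characters are unchanged.

KB89tx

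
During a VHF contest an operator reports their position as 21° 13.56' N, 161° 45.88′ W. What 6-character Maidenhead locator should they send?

AL91cf

Add 180° to longitude and 90° to latitude: 18.2353, 111.2260.
Field (20°×10°, letters A–R): lon ⌊18.2353/20⌋ = 0 → A; lat ⌊111.2260/10⌋ = 11 → L.
Square (2°×1°, digits 0–9): lon ⌊18.2353/2⌋ = 9; lat ⌊1.2260/1⌋ = 1.
Subsquare (5′×2.5′, letters a–x): lon ⌊0.2353/0.0833333⌋ = 2 → c; lat ⌊0.2260/0.0416667⌋ = 5 → f.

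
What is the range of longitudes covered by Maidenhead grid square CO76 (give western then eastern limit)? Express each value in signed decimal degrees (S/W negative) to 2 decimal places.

-126.00, -124.00

Field C=2, O=14: +2·20° lon, +14·10° lat → SW at lon -140°, lat 50°.
Square 7, 6: +7·2° lon, +6·1° lat → SW at lon -126°, lat 56°.
Cell spans 2° lon × 1° lat.
west -126.00, east -124.00.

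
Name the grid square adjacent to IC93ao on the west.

IC83xo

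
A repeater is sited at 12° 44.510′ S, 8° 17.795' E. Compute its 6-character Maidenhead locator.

JH47dg

Shift to the Maidenhead origin (180°W, 90°S): lon 188.2966, lat 77.2582.
Field: 188.2966/20 → 9 → J, 77.2582/10 → 7 → H; chars JH.
Square: 8.2966/2 → 4, 7.2582/1 → 7; chars 47.
Subsquare: 0.2966/0.0833333 → 3 → d, 0.2582/0.0416667 → 6 → g; chars dg.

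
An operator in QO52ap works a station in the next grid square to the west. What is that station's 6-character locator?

QO42xp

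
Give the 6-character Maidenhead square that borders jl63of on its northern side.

Latitude subsquare f = 5; +1 → 6 = g.
The longitude characters are unchanged.

JL63og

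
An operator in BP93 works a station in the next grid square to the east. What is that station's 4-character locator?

CP03

Longitude square 9; +1 → 10, wraps to 0, carry into field.
Longitude field B = 1; +1 → 2 = C.
The latitude characters are unchanged.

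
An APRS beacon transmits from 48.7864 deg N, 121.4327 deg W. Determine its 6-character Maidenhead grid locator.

CN98gs

Add 180° to longitude and 90° to latitude: 58.5673, 138.7864.
Field: lon ⌊58.5673/20⌋ = 2 → C; lat ⌊138.7864/10⌋ = 13 → N.
Square: lon ⌊18.5673/2⌋ = 9; lat ⌊8.7864/1⌋ = 8.
Subsquare: lon ⌊0.5673/0.0833333⌋ = 6 → g; lat ⌊0.7864/0.0416667⌋ = 18 → s.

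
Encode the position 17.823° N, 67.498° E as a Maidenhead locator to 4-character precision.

MK37

Offset from 180°W / 90°S: lon 247.50°, lat 107.82°.
Field (20°×10°, letters A–R): 247.50/20 → 12 → M, 107.82/10 → 10 → K; chars MK.
Square (2°×1°, digits 0–9): 7.50/2 → 3, 7.82/1 → 7; chars 37.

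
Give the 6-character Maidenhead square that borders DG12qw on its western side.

Longitude subsquare q = 16; −1 → 15 = p.
The latitude characters are unchanged.

DG12pw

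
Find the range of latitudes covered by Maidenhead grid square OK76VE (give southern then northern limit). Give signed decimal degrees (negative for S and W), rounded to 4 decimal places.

Field O=14, K=10: +14·20° lon, +10·10° lat → SW at lon 100°, lat 10°.
Square 7, 6: +7·2° lon, +6·1° lat → SW at lon 114°, lat 16°.
Subsquare v=21, e=4: +21·0.0833333° lon, +4·0.0416667° lat → SW at lon 115.75°, lat 16.1667°.
Cell spans 0.0833333° lon × 0.0416667° lat.
south 16.1667, north 16.2083.

16.1667, 16.2083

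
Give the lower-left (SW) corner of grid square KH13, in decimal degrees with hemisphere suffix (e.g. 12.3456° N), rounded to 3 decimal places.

17.000° S, 22.000° E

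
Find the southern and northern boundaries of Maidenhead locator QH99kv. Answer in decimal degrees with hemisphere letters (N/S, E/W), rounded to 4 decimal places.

Field Q=16, H=7: +16·20° lon, +7·10° lat → SW at lon 140°, lat -20°.
Square 9, 9: +9·2° lon, +9·1° lat → SW at lon 158°, lat -11°.
Subsquare k=10, v=21: +10·0.0833333° lon, +21·0.0416667° lat → SW at lon 158.833°, lat -10.125°.
Cell spans 0.0833333° lon × 0.0416667° lat.
south 10.1250° S, north 10.0833° S.

10.1250° S, 10.0833° S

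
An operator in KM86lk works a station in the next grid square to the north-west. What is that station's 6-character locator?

KM86kl

Longitude subsquare l = 11; −1 → 10 = k.
Latitude subsquare k = 10; +1 → 11 = l.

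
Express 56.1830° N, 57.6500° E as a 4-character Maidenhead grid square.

Shift to the Maidenhead origin (180°W, 90°S): lon 237.65, lat 146.18.
Field: lon ⌊237.65/20⌋ = 11 → L; lat ⌊146.18/10⌋ = 14 → O.
Square: lon ⌊17.65/2⌋ = 8; lat ⌊6.18/1⌋ = 6.

LO86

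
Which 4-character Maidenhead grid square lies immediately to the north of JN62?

Latitude square 2; +1 → 3.
The longitude characters are unchanged.

JN63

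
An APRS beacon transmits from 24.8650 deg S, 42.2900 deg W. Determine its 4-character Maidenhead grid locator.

Add 180° to longitude and 90° to latitude: 137.71, 65.14.
Field: lon ⌊137.71/20⌋ = 6 → G; lat ⌊65.14/10⌋ = 6 → G.
Square: lon ⌊17.71/2⌋ = 8; lat ⌊5.14/1⌋ = 5.

GG85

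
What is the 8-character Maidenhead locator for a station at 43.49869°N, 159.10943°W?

BN03kl69

Offset from 180°W / 90°S: lon 20.89057°, lat 133.49869°.
Field (20°×10°, letters A–R): lon ⌊20.89057/20⌋ = 1 → B; lat ⌊133.49869/10⌋ = 13 → N.
Square (2°×1°, digits 0–9): lon ⌊0.89057/2⌋ = 0; lat ⌊3.49869/1⌋ = 3.
Subsquare (5′×2.5′, letters a–x): lon ⌊0.89057/0.0833333⌋ = 10 → k; lat ⌊0.49869/0.0416667⌋ = 11 → l.
Extended square (30″×15″, digits 0–9): lon ⌊0.05724/0.00833333⌋ = 6; lat ⌊0.04036/0.00416667⌋ = 9.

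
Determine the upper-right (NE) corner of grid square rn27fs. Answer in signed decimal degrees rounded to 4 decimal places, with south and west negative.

47.7917, 164.5000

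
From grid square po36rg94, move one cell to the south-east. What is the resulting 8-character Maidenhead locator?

PO36sg03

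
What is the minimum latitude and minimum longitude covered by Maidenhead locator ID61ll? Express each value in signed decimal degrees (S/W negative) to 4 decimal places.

Field I=8, D=3: +8·20° lon, +3·10° lat → SW at lon -20°, lat -60°.
Square 6, 1: +6·2° lon, +1·1° lat → SW at lon -8°, lat -59°.
Subsquare l=11, l=11: +11·0.0833333° lon, +11·0.0416667° lat → SW at lon -7.08333°, lat -58.5417°.
latitude -58.5417, longitude -7.0833.

-58.5417, -7.0833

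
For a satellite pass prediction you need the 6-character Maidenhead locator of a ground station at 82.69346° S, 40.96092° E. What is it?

Offset from 180°W / 90°S: lon 220.9609°, lat 7.3065°.
Field: lon ⌊220.9609/20⌋ = 11 → L; lat ⌊7.3065/10⌋ = 0 → A.
Square: lon ⌊0.9609/2⌋ = 0; lat ⌊7.3065/1⌋ = 7.
Subsquare: lon ⌊0.9609/0.0833333⌋ = 11 → l; lat ⌊0.3065/0.0416667⌋ = 7 → h.

LA07lh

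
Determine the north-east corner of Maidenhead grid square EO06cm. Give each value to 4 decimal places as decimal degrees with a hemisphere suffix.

56.5417° N, 99.7500° W

Field E=4, O=14: +4·20° lon, +14·10° lat → SW at lon -100°, lat 50°.
Square 0, 6: +0·2° lon, +6·1° lat → SW at lon -100°, lat 56°.
Subsquare c=2, m=12: +2·0.0833333° lon, +12·0.0416667° lat → SW at lon -99.8333°, lat 56.5°.
Cell spans 0.0833333° lon × 0.0416667° lat. NE corner is SW corner plus one full cell.
latitude 56.5417° N, longitude 99.7500° W.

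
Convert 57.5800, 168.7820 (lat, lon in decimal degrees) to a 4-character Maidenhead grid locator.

Shift to the Maidenhead origin (180°W, 90°S): lon 348.78, lat 147.58.
Field: 348.78/20 → 17 → R, 147.58/10 → 14 → O; chars RO.
Square: 8.78/2 → 4, 7.58/1 → 7; chars 47.

RO47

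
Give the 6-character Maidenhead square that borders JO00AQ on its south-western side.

IO90xp

Longitude subsquare a = 0; −1 → -1, wraps to 23 = x, carry into square.
Longitude square 0; −1 → -1, wraps to 9, carry into field.
Longitude field J = 9; −1 → 8 = I.
Latitude subsquare q = 16; −1 → 15 = p.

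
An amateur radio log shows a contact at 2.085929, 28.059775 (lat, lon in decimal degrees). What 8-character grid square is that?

Add 180° to longitude and 90° to latitude: 208.05978, 92.08593.
Field: lon ⌊208.05978/20⌋ = 10 → K; lat ⌊92.08593/10⌋ = 9 → J.
Square: lon ⌊8.05978/2⌋ = 4; lat ⌊2.08593/1⌋ = 2.
Subsquare: lon ⌊0.05978/0.0833333⌋ = 0 → a; lat ⌊0.08593/0.0416667⌋ = 2 → c.
Extended square: lon ⌊0.05978/0.00833333⌋ = 7; lat ⌊0.00260/0.00416667⌋ = 0.

KJ42ac70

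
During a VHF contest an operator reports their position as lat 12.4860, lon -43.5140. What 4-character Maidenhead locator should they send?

Shift to the Maidenhead origin (180°W, 90°S): lon 136.49, lat 102.49.
Field: 136.49/20 → 6 → G, 102.49/10 → 10 → K; chars GK.
Square: 16.49/2 → 8, 2.49/1 → 2; chars 82.

GK82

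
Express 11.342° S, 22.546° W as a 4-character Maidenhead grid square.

Shift to the Maidenhead origin (180°W, 90°S): lon 157.45, lat 78.66.
Field (20°×10°, letters A–R): 157.45/20 → 7 → H, 78.66/10 → 7 → H; chars HH.
Square (2°×1°, digits 0–9): 17.45/2 → 8, 8.66/1 → 8; chars 88.

HH88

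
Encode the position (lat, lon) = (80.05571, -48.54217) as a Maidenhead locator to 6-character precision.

GR50rb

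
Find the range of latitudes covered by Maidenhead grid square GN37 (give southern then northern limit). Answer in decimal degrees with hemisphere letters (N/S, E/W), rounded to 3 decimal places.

47.000° N, 48.000° N

Field G=6, N=13: +6·20° lon, +13·10° lat → SW at lon -60°, lat 40°.
Square 3, 7: +3·2° lon, +7·1° lat → SW at lon -54°, lat 47°.
Cell spans 2° lon × 1° lat.
south 47.000° N, north 48.000° N.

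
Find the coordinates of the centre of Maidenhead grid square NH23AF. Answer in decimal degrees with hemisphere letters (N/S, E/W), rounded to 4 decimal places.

Field N=13, H=7: +13·20° lon, +7·10° lat → SW at lon 80°, lat -20°.
Square 2, 3: +2·2° lon, +3·1° lat → SW at lon 84°, lat -17°.
Subsquare a=0, f=5: +0·0.0833333° lon, +5·0.0416667° lat → SW at lon 84°, lat -16.7917°.
Cell spans 0.0833333° lon × 0.0416667° lat. Centre is SW corner plus half of each.
latitude 16.7708° S, longitude 84.0417° E.

16.7708° S, 84.0417° E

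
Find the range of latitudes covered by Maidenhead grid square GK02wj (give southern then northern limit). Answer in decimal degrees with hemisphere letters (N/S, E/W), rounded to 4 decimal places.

12.3750° N, 12.4167° N

Field G=6, K=10: +6·20° lon, +10·10° lat → SW at lon -60°, lat 10°.
Square 0, 2: +0·2° lon, +2·1° lat → SW at lon -60°, lat 12°.
Subsquare w=22, j=9: +22·0.0833333° lon, +9·0.0416667° lat → SW at lon -58.1667°, lat 12.375°.
Cell spans 0.0833333° lon × 0.0416667° lat.
south 12.3750° N, north 12.4167° N.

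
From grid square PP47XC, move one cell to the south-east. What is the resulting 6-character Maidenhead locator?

PP57ab

Longitude subsquare x = 23; +1 → 24, wraps to 0 = a, carry into square.
Longitude square 4; +1 → 5.
Latitude subsquare c = 2; −1 → 1 = b.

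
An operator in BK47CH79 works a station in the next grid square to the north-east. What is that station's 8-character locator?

BK47ci80

Longitude extended square 7; +1 → 8.
Latitude extended square 9; +1 → 10, wraps to 0, carry into subsquare.
Latitude subsquare h = 7; +1 → 8 = i.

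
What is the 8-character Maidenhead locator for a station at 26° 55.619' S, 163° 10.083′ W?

Offset from 180°W / 90°S: lon 16.83195°, lat 63.07302°.
Field: 16.83195/20 → 0 → A, 63.07302/10 → 6 → G; chars AG.
Square: 16.83195/2 → 8, 3.07302/1 → 3; chars 83.
Subsquare: 0.83195/0.0833333 → 9 → j, 0.07302/0.0416667 → 1 → b; chars jb.
Extended square: 0.08195/0.00833333 → 9, 0.03135/0.00416667 → 7; chars 97.

AG83jb97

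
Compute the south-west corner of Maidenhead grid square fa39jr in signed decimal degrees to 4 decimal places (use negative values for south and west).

-80.2917, -73.2500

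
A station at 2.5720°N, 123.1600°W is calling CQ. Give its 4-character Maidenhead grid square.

CJ82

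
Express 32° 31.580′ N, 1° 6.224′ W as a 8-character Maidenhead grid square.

IM92km76

Add 180° to longitude and 90° to latitude: 178.89627, 122.52633.
Field (20°×10°, letters A–R): lon ⌊178.89627/20⌋ = 8 → I; lat ⌊122.52633/10⌋ = 12 → M.
Square (2°×1°, digits 0–9): lon ⌊18.89627/2⌋ = 9; lat ⌊2.52633/1⌋ = 2.
Subsquare (5′×2.5′, letters a–x): lon ⌊0.89627/0.0833333⌋ = 10 → k; lat ⌊0.52633/0.0416667⌋ = 12 → m.
Extended square (30″×15″, digits 0–9): lon ⌊0.06293/0.00833333⌋ = 7; lat ⌊0.02633/0.00416667⌋ = 6.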